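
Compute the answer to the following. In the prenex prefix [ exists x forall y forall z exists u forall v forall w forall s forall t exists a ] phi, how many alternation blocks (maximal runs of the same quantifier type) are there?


Quantifier-type sequence: E A A E A A A A E  (A=forall, E=exists)
Group into maximal same-type runs:
  Ex1 | Ax2 | Ex1 | Ax4 | Ex1
Number of blocks = 5

5


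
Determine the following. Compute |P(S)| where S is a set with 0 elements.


The power set of a set with n elements has 2^n elements.
|P(S)| = 2^0 = 1

1


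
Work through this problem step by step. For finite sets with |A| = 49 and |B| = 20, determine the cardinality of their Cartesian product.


The Cartesian product A x B contains all ordered pairs (a, b).
|A x B| = |A| * |B| = 49 * 20 = 980

980


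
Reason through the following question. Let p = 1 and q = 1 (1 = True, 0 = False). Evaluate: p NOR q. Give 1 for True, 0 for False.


p = 1, q = 1
Operation: p NOR q
Evaluate: 1 NOR 1 = 0

0


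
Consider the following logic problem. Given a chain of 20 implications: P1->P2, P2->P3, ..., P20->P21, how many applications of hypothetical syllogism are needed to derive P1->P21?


With 20 implications in a chain connecting 21 propositions:
P1->P2, P2->P3, ..., P20->P21
Steps needed = (number of implications) - 1 = 20 - 1 = 19

19


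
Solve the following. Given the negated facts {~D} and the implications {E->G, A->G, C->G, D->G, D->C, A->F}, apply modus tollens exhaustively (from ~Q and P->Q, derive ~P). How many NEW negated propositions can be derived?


Initial negated facts: {~D}
Apply modus tollens to closure:
  (no implication fires)
Final negated: {~D}
New negations: {(none)}
Count = 0

0


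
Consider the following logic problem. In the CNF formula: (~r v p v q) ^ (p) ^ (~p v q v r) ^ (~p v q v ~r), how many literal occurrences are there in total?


Counting literals in each clause:
Clause 1: 3 literal(s)
Clause 2: 1 literal(s)
Clause 3: 3 literal(s)
Clause 4: 3 literal(s)
Total = 10

10


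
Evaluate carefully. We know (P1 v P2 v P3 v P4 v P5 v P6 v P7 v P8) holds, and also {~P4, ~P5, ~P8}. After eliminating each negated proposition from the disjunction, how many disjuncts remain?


Original disjuncts (8): P1, P2, P3, P4, P5, P6, P7, P8
Negated (eliminate): ~P4, ~P5, ~P8
Remaining disjuncts: P1, P2, P3, P6, P7
Count = 8 - 3 = 5

5


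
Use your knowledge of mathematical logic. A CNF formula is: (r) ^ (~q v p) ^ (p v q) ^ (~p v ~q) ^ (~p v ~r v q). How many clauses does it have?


A CNF formula is a conjunction of clauses.
Clauses are separated by ^.
Counting the conjuncts: 5 clauses.

5


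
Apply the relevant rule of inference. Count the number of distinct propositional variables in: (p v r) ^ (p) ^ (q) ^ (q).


Identify each variable that appears in the formula.
Variables found: p, q, r
Count = 3

3


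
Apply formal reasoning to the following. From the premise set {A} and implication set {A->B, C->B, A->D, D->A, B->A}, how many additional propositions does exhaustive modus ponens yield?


Initial facts: {A}
Apply modus ponens to closure:
  A and A->B  =>  B
  A and A->D  =>  D
Final known: {A, B, D}
New propositions: {B, D}
Count = 2

2


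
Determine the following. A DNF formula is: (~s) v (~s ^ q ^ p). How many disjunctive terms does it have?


A DNF formula is a disjunction of terms (conjunctions).
Terms are separated by v.
Counting the disjuncts: 2 terms.

2


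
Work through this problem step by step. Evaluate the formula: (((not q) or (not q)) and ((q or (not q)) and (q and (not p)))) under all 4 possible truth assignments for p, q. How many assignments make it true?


Check all 4 assignments:
p=0, q=0: 0
p=0, q=1: 0
p=1, q=0: 0
p=1, q=1: 0
Count of True = 0

0


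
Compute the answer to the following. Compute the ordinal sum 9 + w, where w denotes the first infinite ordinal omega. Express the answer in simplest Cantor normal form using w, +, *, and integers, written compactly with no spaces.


Compute 9 + w.
Ordinal + is associative but NOT commutative; for finite n>0, n + w = w but w + n stays w+n.
Any finite left addend is absorbed by w on the right: 9 + w = w.
Result = w

w


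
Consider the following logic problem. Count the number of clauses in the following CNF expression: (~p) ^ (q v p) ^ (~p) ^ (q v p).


A CNF formula is a conjunction of clauses.
Clauses are separated by ^.
Counting the conjuncts: 4 clauses.

4


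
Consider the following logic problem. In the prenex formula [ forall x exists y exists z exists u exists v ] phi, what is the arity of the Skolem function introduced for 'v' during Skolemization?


Quantifier prefix: forall x exists y exists z exists u exists v
'v' is existentially quantified at position 5.
Universal variables preceding it: x
Skolem function arity = 1

1


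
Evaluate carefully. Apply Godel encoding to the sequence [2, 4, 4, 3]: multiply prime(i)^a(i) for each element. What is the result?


Encode each element as an exponent of the corresponding prime:
  2^2 = 4
  3^4 = 81
  5^4 = 625
  7^3 = 343
Product = 4 * 81 * 625 * 343 = 69457500

69457500


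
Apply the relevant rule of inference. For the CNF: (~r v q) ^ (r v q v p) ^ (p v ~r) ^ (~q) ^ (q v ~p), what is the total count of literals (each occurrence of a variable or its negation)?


Counting literals in each clause:
Clause 1: 2 literal(s)
Clause 2: 3 literal(s)
Clause 3: 2 literal(s)
Clause 4: 1 literal(s)
Clause 5: 2 literal(s)
Total = 10

10


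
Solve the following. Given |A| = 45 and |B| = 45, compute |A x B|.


The Cartesian product A x B contains all ordered pairs (a, b).
|A x B| = |A| * |B| = 45 * 45 = 2025

2025


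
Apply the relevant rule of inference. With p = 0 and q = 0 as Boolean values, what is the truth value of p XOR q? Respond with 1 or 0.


p = 0, q = 0
Operation: p XOR q
Evaluate: 0 XOR 0 = 0

0


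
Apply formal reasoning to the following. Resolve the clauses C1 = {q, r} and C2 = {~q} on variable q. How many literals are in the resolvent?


Remove q from C1 and ~q from C2.
C1 remainder: {r}
C2 remainder: {}
Union (resolvent): {r}
Resolvent has 1 literal(s).

1


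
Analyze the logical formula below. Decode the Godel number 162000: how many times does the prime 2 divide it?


Factorize 162000 by dividing by 2 repeatedly.
Division steps: 2 divides 162000 exactly 4 time(s).
Exponent of 2 = 4

4


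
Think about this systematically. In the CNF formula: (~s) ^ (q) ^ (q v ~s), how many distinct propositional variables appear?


Identify each variable that appears in the formula.
Variables found: q, s
Count = 2

2


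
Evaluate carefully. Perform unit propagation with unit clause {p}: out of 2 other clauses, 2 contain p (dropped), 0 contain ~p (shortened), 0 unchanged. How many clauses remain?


Satisfied (removed): 2
Shortened (remain): 0
Unchanged (remain): 0
Remaining = 0 + 0 = 0

0


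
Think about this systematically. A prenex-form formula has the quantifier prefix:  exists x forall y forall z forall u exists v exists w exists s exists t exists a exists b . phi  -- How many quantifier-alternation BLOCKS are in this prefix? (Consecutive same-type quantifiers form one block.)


Quantifier-type sequence: E A A A E E E E E E  (A=forall, E=exists)
Group into maximal same-type runs:
  Ex1 | Ax3 | Ex6
Number of blocks = 3

3


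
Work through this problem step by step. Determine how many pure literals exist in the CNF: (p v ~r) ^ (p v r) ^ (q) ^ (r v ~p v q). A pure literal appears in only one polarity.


Check each variable for pure literal status:
p: mixed (not pure)
q: pure positive
r: mixed (not pure)
Pure literal count = 1

1


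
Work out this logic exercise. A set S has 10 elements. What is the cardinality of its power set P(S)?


The power set of a set with n elements has 2^n elements.
|P(S)| = 2^10 = 1024

1024


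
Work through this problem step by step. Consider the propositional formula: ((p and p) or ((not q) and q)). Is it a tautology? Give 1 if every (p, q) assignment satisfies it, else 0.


Check all 4 assignments:
p=0, q=0: 0
p=0, q=1: 0
p=1, q=0: 1
p=1, q=1: 1
Satisfying count = 2/4.
Tautology iff count = 4: no.

0


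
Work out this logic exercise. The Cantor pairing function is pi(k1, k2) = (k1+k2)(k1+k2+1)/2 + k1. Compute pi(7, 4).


k1 + k2 = 11
(k1+k2)(k1+k2+1)/2 = 11 * 12 / 2 = 66
pi = 66 + 7 = 73

73


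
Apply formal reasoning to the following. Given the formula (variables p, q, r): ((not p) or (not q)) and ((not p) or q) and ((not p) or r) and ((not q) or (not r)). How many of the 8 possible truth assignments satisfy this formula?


Evaluate all 8 assignments for p, q, r:
p=0, q=0, r=0: 1
p=0, q=0, r=1: 1
p=0, q=1, r=0: 1
p=0, q=1, r=1: 0
p=1, q=0, r=0: 0
p=1, q=0, r=1: 0
p=1, q=1, r=0: 0
p=1, q=1, r=1: 0
Satisfying count = 3

3


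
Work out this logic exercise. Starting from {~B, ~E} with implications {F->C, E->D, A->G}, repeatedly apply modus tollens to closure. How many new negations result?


Initial negated facts: {~B, ~E}
Apply modus tollens to closure:
  (no implication fires)
Final negated: {~B, ~E}
New negations: {(none)}
Count = 0

0


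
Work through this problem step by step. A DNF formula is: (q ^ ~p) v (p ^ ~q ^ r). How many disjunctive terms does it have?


A DNF formula is a disjunction of terms (conjunctions).
Terms are separated by v.
Counting the disjuncts: 2 terms.

2


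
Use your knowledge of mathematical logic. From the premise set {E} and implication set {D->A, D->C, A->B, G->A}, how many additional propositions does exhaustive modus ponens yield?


Initial facts: {E}
Apply modus ponens to closure:
  (no implication fires)
Final known: {E}
New propositions: {(none)}
Count = 0

0


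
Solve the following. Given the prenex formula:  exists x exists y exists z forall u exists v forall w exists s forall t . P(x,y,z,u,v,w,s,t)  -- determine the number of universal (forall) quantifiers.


Quantifier prefix: exists x exists y exists z forall u exists v forall w exists s forall t
Mark each quantifier type:
  E E E U E U E U
Universal count = 3, Existential count = 5
Asked for universal (forall) quantifiers: 3

3


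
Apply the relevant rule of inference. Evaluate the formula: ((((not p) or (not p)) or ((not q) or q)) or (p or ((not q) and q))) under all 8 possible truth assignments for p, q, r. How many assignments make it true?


Check all 8 assignments:
p=0, q=0, r=0: 1
p=0, q=0, r=1: 1
p=0, q=1, r=0: 1
p=0, q=1, r=1: 1
p=1, q=0, r=0: 1
p=1, q=0, r=1: 1
p=1, q=1, r=0: 1
p=1, q=1, r=1: 1
Count of True = 8

8


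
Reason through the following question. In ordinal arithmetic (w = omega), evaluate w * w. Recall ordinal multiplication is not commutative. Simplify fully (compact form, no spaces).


Compute w * w.
Ordinal * is associative and left-distributive over +, but NOT commutative; for finite n>1, n*w = w but w*n stays w*n.
w * w = w^2 by definition.
Result = w^2

w^2


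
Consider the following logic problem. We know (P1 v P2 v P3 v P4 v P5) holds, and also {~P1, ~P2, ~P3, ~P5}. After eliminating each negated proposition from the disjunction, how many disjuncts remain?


Original disjuncts (5): P1, P2, P3, P4, P5
Negated (eliminate): ~P1, ~P2, ~P3, ~P5
Remaining disjuncts: P4
Count = 5 - 4 = 1

1


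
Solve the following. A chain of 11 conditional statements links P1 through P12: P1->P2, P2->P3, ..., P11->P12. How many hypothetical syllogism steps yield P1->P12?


With 11 implications in a chain connecting 12 propositions:
P1->P2, P2->P3, ..., P11->P12
Steps needed = (number of implications) - 1 = 11 - 1 = 10

10


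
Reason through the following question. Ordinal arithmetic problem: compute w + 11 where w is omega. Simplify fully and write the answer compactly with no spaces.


Compute w + 11.
Ordinal + is associative but NOT commutative; for finite n>0, n + w = w but w + n stays w+n.
w + 11 is already in normal form (a successor ordinal beyond w).
Result = w+11

w+11


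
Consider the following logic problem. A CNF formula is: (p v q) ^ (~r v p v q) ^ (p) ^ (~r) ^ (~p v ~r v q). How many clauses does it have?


A CNF formula is a conjunction of clauses.
Clauses are separated by ^.
Counting the conjuncts: 5 clauses.

5


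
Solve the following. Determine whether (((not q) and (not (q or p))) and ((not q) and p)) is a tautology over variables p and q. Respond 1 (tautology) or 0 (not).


Check all 4 assignments:
p=0, q=0: 0
p=0, q=1: 0
p=1, q=0: 0
p=1, q=1: 0
Satisfying count = 0/4.
Tautology iff count = 4: no.

0


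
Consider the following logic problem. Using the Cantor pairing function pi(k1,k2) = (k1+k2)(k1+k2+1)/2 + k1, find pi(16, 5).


k1 + k2 = 21
(k1+k2)(k1+k2+1)/2 = 21 * 22 / 2 = 231
pi = 231 + 16 = 247

247


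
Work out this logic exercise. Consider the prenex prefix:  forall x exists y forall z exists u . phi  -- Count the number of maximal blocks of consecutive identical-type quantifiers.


Quantifier-type sequence: A E A E  (A=forall, E=exists)
Group into maximal same-type runs:
  Ax1 | Ex1 | Ax1 | Ex1
Number of blocks = 4

4


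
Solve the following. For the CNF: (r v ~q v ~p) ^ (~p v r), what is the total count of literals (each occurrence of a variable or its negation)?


Counting literals in each clause:
Clause 1: 3 literal(s)
Clause 2: 2 literal(s)
Total = 5

5


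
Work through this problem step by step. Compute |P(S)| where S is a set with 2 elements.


The power set of a set with n elements has 2^n elements.
|P(S)| = 2^2 = 4

4


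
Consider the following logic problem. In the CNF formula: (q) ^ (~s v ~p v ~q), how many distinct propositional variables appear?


Identify each variable that appears in the formula.
Variables found: p, q, s
Count = 3

3


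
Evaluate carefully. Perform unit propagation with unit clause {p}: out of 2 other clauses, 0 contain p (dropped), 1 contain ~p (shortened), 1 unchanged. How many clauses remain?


Satisfied (removed): 0
Shortened (remain): 1
Unchanged (remain): 1
Remaining = 1 + 1 = 2

2


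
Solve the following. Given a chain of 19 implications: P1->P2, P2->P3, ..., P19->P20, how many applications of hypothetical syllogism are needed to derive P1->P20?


With 19 implications in a chain connecting 20 propositions:
P1->P2, P2->P3, ..., P19->P20
Steps needed = (number of implications) - 1 = 19 - 1 = 18

18


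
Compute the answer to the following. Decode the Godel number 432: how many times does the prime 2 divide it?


Factorize 432 by dividing by 2 repeatedly.
Division steps: 2 divides 432 exactly 4 time(s).
Exponent of 2 = 4

4


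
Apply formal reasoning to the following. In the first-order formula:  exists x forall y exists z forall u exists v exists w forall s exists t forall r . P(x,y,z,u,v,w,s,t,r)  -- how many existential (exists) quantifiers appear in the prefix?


Quantifier prefix: exists x forall y exists z forall u exists v exists w forall s exists t forall r
Mark each quantifier type:
  E U E U E E U E U
Universal count = 4, Existential count = 5
Asked for existential (exists) quantifiers: 5

5


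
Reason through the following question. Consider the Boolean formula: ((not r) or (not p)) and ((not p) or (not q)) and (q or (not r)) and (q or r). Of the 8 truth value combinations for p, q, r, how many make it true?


Evaluate all 8 assignments for p, q, r:
p=0, q=0, r=0: 0
p=0, q=0, r=1: 0
p=0, q=1, r=0: 1
p=0, q=1, r=1: 1
p=1, q=0, r=0: 0
p=1, q=0, r=1: 0
p=1, q=1, r=0: 0
p=1, q=1, r=1: 0
Satisfying count = 2

2


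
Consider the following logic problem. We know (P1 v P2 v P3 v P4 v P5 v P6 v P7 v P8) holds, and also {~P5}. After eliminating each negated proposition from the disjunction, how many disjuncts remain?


Original disjuncts (8): P1, P2, P3, P4, P5, P6, P7, P8
Negated (eliminate): ~P5
Remaining disjuncts: P1, P2, P3, P4, P6, P7, P8
Count = 8 - 1 = 7

7


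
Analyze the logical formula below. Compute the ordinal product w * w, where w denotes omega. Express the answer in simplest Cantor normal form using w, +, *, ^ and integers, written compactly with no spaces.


Compute w * w.
Ordinal * is associative and left-distributive over +, but NOT commutative; for finite n>1, n*w = w but w*n stays w*n.
w * w = w^2 by definition.
Result = w^2

w^2


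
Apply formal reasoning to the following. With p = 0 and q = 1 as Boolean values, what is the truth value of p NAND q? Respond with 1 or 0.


p = 0, q = 1
Operation: p NAND q
Evaluate: 0 NAND 1 = 1

1


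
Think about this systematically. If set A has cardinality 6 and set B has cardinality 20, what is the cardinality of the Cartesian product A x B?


The Cartesian product A x B contains all ordered pairs (a, b).
|A x B| = |A| * |B| = 6 * 20 = 120

120


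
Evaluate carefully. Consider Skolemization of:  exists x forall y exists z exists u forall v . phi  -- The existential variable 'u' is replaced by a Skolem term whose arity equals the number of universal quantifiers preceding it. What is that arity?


Quantifier prefix: exists x forall y exists z exists u forall v
'u' is existentially quantified at position 4.
Universal variables preceding it: y
Skolem function arity = 1

1


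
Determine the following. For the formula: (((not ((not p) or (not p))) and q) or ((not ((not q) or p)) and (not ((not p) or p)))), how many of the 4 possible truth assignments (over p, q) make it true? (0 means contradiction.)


Check all 4 assignments:
p=0, q=0: 0
p=0, q=1: 0
p=1, q=0: 0
p=1, q=1: 1
Count of True = 1

1


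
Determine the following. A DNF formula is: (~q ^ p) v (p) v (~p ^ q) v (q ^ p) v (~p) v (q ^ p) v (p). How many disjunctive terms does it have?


A DNF formula is a disjunction of terms (conjunctions).
Terms are separated by v.
Counting the disjuncts: 7 terms.

7


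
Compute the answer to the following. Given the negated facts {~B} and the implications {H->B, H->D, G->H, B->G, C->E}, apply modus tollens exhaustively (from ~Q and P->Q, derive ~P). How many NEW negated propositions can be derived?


Initial negated facts: {~B}
Apply modus tollens to closure:
  ~B and H->B  =>  ~H
  ~H and G->H  =>  ~G
Final negated: {~B, ~G, ~H}
New negations: {~G, ~H}
Count = 2

2


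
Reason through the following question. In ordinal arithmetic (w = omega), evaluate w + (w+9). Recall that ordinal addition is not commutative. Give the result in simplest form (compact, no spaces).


Compute w + (w+9).
Ordinal + is associative but NOT commutative; for finite n>0, n + w = w but w + n stays w+n.
w + (w+9) = (w+w) + 9 = w*2+9.
Result = w*2+9

w*2+9


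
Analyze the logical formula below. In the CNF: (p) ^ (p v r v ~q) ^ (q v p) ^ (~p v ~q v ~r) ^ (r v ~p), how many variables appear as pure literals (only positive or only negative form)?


Check each variable for pure literal status:
p: mixed (not pure)
q: mixed (not pure)
r: mixed (not pure)
Pure literal count = 0

0


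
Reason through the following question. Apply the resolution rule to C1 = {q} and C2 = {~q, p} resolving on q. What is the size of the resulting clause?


Remove q from C1 and ~q from C2.
C1 remainder: {}
C2 remainder: {p}
Union (resolvent): {p}
Resolvent has 1 literal(s).

1


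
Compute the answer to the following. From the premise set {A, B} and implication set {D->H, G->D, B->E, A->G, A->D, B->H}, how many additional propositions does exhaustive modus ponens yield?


Initial facts: {A, B}
Apply modus ponens to closure:
  B and B->E  =>  E
  A and A->G  =>  G
  A and A->D  =>  D
  B and B->H  =>  H
Final known: {A, B, D, E, G, H}
New propositions: {D, E, G, H}
Count = 4

4


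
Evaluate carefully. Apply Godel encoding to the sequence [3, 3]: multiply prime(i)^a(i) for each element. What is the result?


Encode each element as an exponent of the corresponding prime:
  2^3 = 8
  3^3 = 27
Product = 8 * 27 = 216

216


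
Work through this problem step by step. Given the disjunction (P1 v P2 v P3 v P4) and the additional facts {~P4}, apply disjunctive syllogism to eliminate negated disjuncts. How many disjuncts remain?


Original disjuncts (4): P1, P2, P3, P4
Negated (eliminate): ~P4
Remaining disjuncts: P1, P2, P3
Count = 4 - 1 = 3

3


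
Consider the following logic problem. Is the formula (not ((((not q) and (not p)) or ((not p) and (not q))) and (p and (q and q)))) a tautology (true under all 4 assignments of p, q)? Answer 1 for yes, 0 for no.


Check all 4 assignments:
p=0, q=0: 1
p=0, q=1: 1
p=1, q=0: 1
p=1, q=1: 1
Satisfying count = 4/4.
Tautology iff count = 4: yes.

1


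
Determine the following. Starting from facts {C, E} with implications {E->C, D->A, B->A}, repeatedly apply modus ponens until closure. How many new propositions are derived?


Initial facts: {C, E}
Apply modus ponens to closure:
  (no implication fires)
Final known: {C, E}
New propositions: {(none)}
Count = 0

0


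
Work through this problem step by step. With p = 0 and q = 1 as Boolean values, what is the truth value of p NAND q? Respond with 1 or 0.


p = 0, q = 1
Operation: p NAND q
Evaluate: 0 NAND 1 = 1

1


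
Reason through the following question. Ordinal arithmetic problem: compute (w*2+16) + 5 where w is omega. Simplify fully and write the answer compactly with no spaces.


Compute (w*2+16) + 5.
Ordinal + is associative but NOT commutative; for finite n>0, n + w = w but w + n stays w+n.
By associativity: (w*2+16) + 5 = w*2 + (16+5) = w*2+21.
Result = w*2+21

w*2+21


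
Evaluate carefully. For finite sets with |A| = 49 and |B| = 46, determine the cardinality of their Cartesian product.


The Cartesian product A x B contains all ordered pairs (a, b).
|A x B| = |A| * |B| = 49 * 46 = 2254

2254


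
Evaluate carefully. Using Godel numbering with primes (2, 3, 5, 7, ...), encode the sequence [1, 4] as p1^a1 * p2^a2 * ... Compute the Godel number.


Encode each element as an exponent of the corresponding prime:
  2^1 = 2
  3^4 = 81
Product = 2 * 81 = 162

162


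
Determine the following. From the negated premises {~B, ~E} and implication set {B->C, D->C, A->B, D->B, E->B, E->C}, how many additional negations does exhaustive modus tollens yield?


Initial negated facts: {~B, ~E}
Apply modus tollens to closure:
  ~B and A->B  =>  ~A
  ~B and D->B  =>  ~D
Final negated: {~A, ~B, ~D, ~E}
New negations: {~A, ~D}
Count = 2

2


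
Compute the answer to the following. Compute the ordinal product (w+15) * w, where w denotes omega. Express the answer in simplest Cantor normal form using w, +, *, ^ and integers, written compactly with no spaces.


Compute (w+15) * w.
Ordinal * is associative and left-distributive over +, but NOT commutative; for finite n>1, n*w = w but w*n stays w*n.
(w+15) * w = sup{(w+15)*k : k<w} = sup{w*k+15} = w^2 (the +15 tail is absorbed in the limit).
Result = w^2

w^2


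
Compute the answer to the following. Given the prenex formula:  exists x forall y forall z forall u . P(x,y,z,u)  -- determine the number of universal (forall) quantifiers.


Quantifier prefix: exists x forall y forall z forall u
Mark each quantifier type:
  E U U U
Universal count = 3, Existential count = 1
Asked for universal (forall) quantifiers: 3

3


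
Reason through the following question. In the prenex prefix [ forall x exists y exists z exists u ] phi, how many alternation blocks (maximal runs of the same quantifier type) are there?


Quantifier-type sequence: A E E E  (A=forall, E=exists)
Group into maximal same-type runs:
  Ax1 | Ex3
Number of blocks = 2

2


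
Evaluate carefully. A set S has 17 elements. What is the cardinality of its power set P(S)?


The power set of a set with n elements has 2^n elements.
|P(S)| = 2^17 = 131072

131072


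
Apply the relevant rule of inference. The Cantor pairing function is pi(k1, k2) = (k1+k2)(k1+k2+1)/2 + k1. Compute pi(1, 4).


k1 + k2 = 5
(k1+k2)(k1+k2+1)/2 = 5 * 6 / 2 = 15
pi = 15 + 1 = 16

16


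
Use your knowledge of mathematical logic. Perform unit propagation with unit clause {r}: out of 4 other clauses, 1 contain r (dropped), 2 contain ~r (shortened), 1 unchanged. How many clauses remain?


Satisfied (removed): 1
Shortened (remain): 2
Unchanged (remain): 1
Remaining = 2 + 1 = 3

3


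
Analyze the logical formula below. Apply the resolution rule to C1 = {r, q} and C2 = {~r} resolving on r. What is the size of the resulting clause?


Remove r from C1 and ~r from C2.
C1 remainder: {q}
C2 remainder: {}
Union (resolvent): {q}
Resolvent has 1 literal(s).

1


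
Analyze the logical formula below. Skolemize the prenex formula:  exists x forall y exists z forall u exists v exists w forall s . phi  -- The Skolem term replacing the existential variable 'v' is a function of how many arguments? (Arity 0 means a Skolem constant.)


Quantifier prefix: exists x forall y exists z forall u exists v exists w forall s
'v' is existentially quantified at position 5.
Universal variables preceding it: y, u
Skolem function arity = 2

2


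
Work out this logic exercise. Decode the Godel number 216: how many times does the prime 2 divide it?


Factorize 216 by dividing by 2 repeatedly.
Division steps: 2 divides 216 exactly 3 time(s).
Exponent of 2 = 3

3


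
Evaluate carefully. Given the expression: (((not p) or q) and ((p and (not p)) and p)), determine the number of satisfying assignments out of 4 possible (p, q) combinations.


Check all 4 assignments:
p=0, q=0: 0
p=0, q=1: 0
p=1, q=0: 0
p=1, q=1: 0
Count of True = 0

0


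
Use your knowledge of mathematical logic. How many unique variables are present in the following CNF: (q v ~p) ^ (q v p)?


Identify each variable that appears in the formula.
Variables found: p, q
Count = 2

2


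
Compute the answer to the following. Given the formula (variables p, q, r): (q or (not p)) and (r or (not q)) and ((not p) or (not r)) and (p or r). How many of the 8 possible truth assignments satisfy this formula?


Evaluate all 8 assignments for p, q, r:
p=0, q=0, r=0: 0
p=0, q=0, r=1: 1
p=0, q=1, r=0: 0
p=0, q=1, r=1: 1
p=1, q=0, r=0: 0
p=1, q=0, r=1: 0
p=1, q=1, r=0: 0
p=1, q=1, r=1: 0
Satisfying count = 2

2


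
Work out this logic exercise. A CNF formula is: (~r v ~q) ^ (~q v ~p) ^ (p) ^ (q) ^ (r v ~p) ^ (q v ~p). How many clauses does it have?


A CNF formula is a conjunction of clauses.
Clauses are separated by ^.
Counting the conjuncts: 6 clauses.

6


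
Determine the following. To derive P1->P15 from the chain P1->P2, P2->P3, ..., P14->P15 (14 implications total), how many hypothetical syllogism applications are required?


With 14 implications in a chain connecting 15 propositions:
P1->P2, P2->P3, ..., P14->P15
Steps needed = (number of implications) - 1 = 14 - 1 = 13

13


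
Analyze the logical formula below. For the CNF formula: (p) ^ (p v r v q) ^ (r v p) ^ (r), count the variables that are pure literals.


Check each variable for pure literal status:
p: pure positive
q: pure positive
r: pure positive
Pure literal count = 3

3


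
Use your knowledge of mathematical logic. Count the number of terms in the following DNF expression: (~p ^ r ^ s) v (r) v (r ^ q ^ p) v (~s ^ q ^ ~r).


A DNF formula is a disjunction of terms (conjunctions).
Terms are separated by v.
Counting the disjuncts: 4 terms.

4


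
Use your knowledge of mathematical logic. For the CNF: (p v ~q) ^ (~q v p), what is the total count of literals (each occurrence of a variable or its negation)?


Counting literals in each clause:
Clause 1: 2 literal(s)
Clause 2: 2 literal(s)
Total = 4

4


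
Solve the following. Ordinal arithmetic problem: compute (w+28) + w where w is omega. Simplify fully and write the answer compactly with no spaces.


Compute (w+28) + w.
Ordinal + is associative but NOT commutative; for finite n>0, n + w = w but w + n stays w+n.
(w+28) + w = w + (28+w) = w + w = w*2 (the finite tail 28 is absorbed by the right w).
Result = w*2

w*2


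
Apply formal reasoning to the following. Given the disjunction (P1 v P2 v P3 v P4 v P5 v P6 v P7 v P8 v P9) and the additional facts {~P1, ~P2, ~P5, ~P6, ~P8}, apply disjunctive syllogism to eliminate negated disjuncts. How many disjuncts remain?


Original disjuncts (9): P1, P2, P3, P4, P5, P6, P7, P8, P9
Negated (eliminate): ~P1, ~P2, ~P5, ~P6, ~P8
Remaining disjuncts: P3, P4, P7, P9
Count = 9 - 5 = 4

4


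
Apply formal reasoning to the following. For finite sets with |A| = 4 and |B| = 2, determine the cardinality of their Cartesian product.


The Cartesian product A x B contains all ordered pairs (a, b).
|A x B| = |A| * |B| = 4 * 2 = 8

8


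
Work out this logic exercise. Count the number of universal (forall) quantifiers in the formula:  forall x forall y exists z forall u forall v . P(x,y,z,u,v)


Quantifier prefix: forall x forall y exists z forall u forall v
Mark each quantifier type:
  U U E U U
Universal count = 4, Existential count = 1
Asked for universal (forall) quantifiers: 4

4


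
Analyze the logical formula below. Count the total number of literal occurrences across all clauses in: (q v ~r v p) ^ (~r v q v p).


Counting literals in each clause:
Clause 1: 3 literal(s)
Clause 2: 3 literal(s)
Total = 6

6


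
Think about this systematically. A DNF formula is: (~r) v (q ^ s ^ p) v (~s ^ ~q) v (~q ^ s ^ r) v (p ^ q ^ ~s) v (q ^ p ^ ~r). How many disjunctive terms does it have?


A DNF formula is a disjunction of terms (conjunctions).
Terms are separated by v.
Counting the disjuncts: 6 terms.

6


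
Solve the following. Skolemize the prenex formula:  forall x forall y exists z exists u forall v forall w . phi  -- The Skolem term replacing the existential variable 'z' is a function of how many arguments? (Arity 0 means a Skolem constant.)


Quantifier prefix: forall x forall y exists z exists u forall v forall w
'z' is existentially quantified at position 3.
Universal variables preceding it: x, y
Skolem function arity = 2

2


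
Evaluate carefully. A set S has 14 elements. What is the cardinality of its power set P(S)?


The power set of a set with n elements has 2^n elements.
|P(S)| = 2^14 = 16384

16384


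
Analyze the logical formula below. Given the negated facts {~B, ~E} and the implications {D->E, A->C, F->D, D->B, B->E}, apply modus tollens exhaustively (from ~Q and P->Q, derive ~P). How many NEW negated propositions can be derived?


Initial negated facts: {~B, ~E}
Apply modus tollens to closure:
  ~E and D->E  =>  ~D
  ~D and F->D  =>  ~F
Final negated: {~B, ~D, ~E, ~F}
New negations: {~D, ~F}
Count = 2

2


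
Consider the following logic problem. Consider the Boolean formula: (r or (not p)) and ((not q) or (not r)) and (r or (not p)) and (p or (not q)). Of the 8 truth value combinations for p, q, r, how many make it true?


Evaluate all 8 assignments for p, q, r:
p=0, q=0, r=0: 1
p=0, q=0, r=1: 1
p=0, q=1, r=0: 0
p=0, q=1, r=1: 0
p=1, q=0, r=0: 0
p=1, q=0, r=1: 1
p=1, q=1, r=0: 0
p=1, q=1, r=1: 0
Satisfying count = 3

3


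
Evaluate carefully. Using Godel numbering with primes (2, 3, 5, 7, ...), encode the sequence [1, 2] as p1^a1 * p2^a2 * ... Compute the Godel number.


Encode each element as an exponent of the corresponding prime:
  2^1 = 2
  3^2 = 9
Product = 2 * 9 = 18

18


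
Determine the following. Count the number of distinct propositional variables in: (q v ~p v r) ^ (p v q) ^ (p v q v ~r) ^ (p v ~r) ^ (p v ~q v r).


Identify each variable that appears in the formula.
Variables found: p, q, r
Count = 3

3


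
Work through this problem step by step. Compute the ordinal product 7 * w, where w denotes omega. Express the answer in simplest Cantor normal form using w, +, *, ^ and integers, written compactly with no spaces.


Compute 7 * w.
Ordinal * is associative and left-distributive over +, but NOT commutative; for finite n>1, n*w = w but w*n stays w*n.
For finite n>0, n * w = sup{n*k : k<w} = w. So 7 * w = w.
Result = w

w


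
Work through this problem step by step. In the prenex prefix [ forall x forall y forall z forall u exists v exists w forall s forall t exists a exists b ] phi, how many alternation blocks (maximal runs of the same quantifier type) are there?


Quantifier-type sequence: A A A A E E A A E E  (A=forall, E=exists)
Group into maximal same-type runs:
  Ax4 | Ex2 | Ax2 | Ex2
Number of blocks = 4

4


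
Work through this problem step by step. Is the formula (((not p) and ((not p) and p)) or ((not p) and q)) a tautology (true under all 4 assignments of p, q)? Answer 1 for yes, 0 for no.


Check all 4 assignments:
p=0, q=0: 0
p=0, q=1: 1
p=1, q=0: 0
p=1, q=1: 0
Satisfying count = 1/4.
Tautology iff count = 4: no.

0


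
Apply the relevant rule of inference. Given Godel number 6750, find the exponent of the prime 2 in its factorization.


Factorize 6750 by dividing by 2 repeatedly.
Division steps: 2 divides 6750 exactly 1 time(s).
Exponent of 2 = 1

1


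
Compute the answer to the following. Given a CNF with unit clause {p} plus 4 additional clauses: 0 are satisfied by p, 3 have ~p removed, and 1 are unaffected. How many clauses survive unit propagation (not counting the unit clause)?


Satisfied (removed): 0
Shortened (remain): 3
Unchanged (remain): 1
Remaining = 3 + 1 = 4

4


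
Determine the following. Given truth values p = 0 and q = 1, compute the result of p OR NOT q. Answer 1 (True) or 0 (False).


p = 0, q = 1
Operation: p OR NOT q
Evaluate: 0 OR NOT 1 = 0

0


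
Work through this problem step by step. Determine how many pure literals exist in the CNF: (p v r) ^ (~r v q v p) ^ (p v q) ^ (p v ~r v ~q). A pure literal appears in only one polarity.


Check each variable for pure literal status:
p: pure positive
q: mixed (not pure)
r: mixed (not pure)
Pure literal count = 1

1


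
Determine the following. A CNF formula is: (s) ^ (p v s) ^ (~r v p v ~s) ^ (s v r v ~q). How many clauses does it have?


A CNF formula is a conjunction of clauses.
Clauses are separated by ^.
Counting the conjuncts: 4 clauses.

4


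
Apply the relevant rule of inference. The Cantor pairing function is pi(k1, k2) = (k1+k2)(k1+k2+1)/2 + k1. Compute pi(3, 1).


k1 + k2 = 4
(k1+k2)(k1+k2+1)/2 = 4 * 5 / 2 = 10
pi = 10 + 3 = 13

13


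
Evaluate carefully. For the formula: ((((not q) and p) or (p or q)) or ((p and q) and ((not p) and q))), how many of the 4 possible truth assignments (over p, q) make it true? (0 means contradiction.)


Check all 4 assignments:
p=0, q=0: 0
p=0, q=1: 1
p=1, q=0: 1
p=1, q=1: 1
Count of True = 3

3


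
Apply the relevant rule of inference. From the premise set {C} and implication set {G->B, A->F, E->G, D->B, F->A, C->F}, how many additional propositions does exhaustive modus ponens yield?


Initial facts: {C}
Apply modus ponens to closure:
  C and C->F  =>  F
  F and F->A  =>  A
Final known: {A, C, F}
New propositions: {A, F}
Count = 2

2


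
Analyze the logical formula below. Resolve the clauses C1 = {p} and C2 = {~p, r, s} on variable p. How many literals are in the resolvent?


Remove p from C1 and ~p from C2.
C1 remainder: {}
C2 remainder: {r, s}
Union (resolvent): {r, s}
Resolvent has 2 literal(s).

2


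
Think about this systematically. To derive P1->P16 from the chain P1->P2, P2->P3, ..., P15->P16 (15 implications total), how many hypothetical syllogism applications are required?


With 15 implications in a chain connecting 16 propositions:
P1->P2, P2->P3, ..., P15->P16
Steps needed = (number of implications) - 1 = 15 - 1 = 14

14


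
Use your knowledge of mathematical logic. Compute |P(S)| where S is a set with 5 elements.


The power set of a set with n elements has 2^n elements.
|P(S)| = 2^5 = 32

32


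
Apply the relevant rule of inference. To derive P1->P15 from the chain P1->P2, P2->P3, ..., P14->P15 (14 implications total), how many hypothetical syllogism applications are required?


With 14 implications in a chain connecting 15 propositions:
P1->P2, P2->P3, ..., P14->P15
Steps needed = (number of implications) - 1 = 14 - 1 = 13

13


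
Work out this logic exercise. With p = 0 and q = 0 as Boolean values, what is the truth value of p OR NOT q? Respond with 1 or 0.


p = 0, q = 0
Operation: p OR NOT q
Evaluate: 0 OR NOT 0 = 1

1


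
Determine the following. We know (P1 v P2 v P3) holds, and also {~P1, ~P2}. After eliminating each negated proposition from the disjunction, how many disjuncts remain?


Original disjuncts (3): P1, P2, P3
Negated (eliminate): ~P1, ~P2
Remaining disjuncts: P3
Count = 3 - 2 = 1

1


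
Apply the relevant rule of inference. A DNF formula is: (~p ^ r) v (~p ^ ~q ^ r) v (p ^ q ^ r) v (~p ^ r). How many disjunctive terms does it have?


A DNF formula is a disjunction of terms (conjunctions).
Terms are separated by v.
Counting the disjuncts: 4 terms.

4


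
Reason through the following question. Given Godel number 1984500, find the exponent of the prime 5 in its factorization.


Factorize 1984500 by dividing by 5 repeatedly.
Division steps: 5 divides 1984500 exactly 3 time(s).
Exponent of 5 = 3

3


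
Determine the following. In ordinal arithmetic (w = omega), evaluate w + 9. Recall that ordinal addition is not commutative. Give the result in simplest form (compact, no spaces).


Compute w + 9.
Ordinal + is associative but NOT commutative; for finite n>0, n + w = w but w + n stays w+n.
w + 9 is already in normal form (a successor ordinal beyond w).
Result = w+9

w+9


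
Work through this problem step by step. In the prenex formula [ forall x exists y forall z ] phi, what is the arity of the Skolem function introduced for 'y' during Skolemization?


Quantifier prefix: forall x exists y forall z
'y' is existentially quantified at position 2.
Universal variables preceding it: x
Skolem function arity = 1

1


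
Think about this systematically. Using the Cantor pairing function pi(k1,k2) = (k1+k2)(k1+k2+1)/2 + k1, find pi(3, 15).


k1 + k2 = 18
(k1+k2)(k1+k2+1)/2 = 18 * 19 / 2 = 171
pi = 171 + 3 = 174

174


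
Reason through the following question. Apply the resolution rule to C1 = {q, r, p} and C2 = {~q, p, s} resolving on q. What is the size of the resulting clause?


Remove q from C1 and ~q from C2.
C1 remainder: {r, p}
C2 remainder: {p, s}
Union (resolvent): {p, r, s}
Resolvent has 3 literal(s).

3


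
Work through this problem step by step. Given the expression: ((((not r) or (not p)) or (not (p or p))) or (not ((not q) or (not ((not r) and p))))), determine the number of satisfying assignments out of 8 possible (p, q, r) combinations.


Check all 8 assignments:
p=0, q=0, r=0: 1
p=0, q=0, r=1: 1
p=0, q=1, r=0: 1
p=0, q=1, r=1: 1
p=1, q=0, r=0: 1
p=1, q=0, r=1: 0
p=1, q=1, r=0: 1
p=1, q=1, r=1: 0
Count of True = 6

6


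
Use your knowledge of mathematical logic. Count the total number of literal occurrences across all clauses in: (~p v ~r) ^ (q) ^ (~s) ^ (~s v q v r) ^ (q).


Counting literals in each clause:
Clause 1: 2 literal(s)
Clause 2: 1 literal(s)
Clause 3: 1 literal(s)
Clause 4: 3 literal(s)
Clause 5: 1 literal(s)
Total = 8

8


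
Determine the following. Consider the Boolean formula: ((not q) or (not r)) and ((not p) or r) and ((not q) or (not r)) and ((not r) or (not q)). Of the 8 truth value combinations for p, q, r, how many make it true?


Evaluate all 8 assignments for p, q, r:
p=0, q=0, r=0: 1
p=0, q=0, r=1: 1
p=0, q=1, r=0: 1
p=0, q=1, r=1: 0
p=1, q=0, r=0: 0
p=1, q=0, r=1: 1
p=1, q=1, r=0: 0
p=1, q=1, r=1: 0
Satisfying count = 4

4


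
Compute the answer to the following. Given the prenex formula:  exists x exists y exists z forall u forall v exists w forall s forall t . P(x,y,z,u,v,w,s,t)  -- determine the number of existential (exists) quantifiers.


Quantifier prefix: exists x exists y exists z forall u forall v exists w forall s forall t
Mark each quantifier type:
  E E E U U E U U
Universal count = 4, Existential count = 4
Asked for existential (exists) quantifiers: 4

4
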